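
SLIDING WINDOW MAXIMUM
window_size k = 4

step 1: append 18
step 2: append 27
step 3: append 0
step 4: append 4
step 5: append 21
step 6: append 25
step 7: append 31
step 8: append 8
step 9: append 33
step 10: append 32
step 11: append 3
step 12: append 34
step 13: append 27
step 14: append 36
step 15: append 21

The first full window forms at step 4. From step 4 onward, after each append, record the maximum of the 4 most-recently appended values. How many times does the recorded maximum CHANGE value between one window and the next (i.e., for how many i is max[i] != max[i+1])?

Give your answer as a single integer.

step 1: append 18 -> window=[18] (not full yet)
step 2: append 27 -> window=[18, 27] (not full yet)
step 3: append 0 -> window=[18, 27, 0] (not full yet)
step 4: append 4 -> window=[18, 27, 0, 4] -> max=27
step 5: append 21 -> window=[27, 0, 4, 21] -> max=27
step 6: append 25 -> window=[0, 4, 21, 25] -> max=25
step 7: append 31 -> window=[4, 21, 25, 31] -> max=31
step 8: append 8 -> window=[21, 25, 31, 8] -> max=31
step 9: append 33 -> window=[25, 31, 8, 33] -> max=33
step 10: append 32 -> window=[31, 8, 33, 32] -> max=33
step 11: append 3 -> window=[8, 33, 32, 3] -> max=33
step 12: append 34 -> window=[33, 32, 3, 34] -> max=34
step 13: append 27 -> window=[32, 3, 34, 27] -> max=34
step 14: append 36 -> window=[3, 34, 27, 36] -> max=36
step 15: append 21 -> window=[34, 27, 36, 21] -> max=36
Recorded maximums: 27 27 25 31 31 33 33 33 34 34 36 36
Changes between consecutive maximums: 5

Answer: 5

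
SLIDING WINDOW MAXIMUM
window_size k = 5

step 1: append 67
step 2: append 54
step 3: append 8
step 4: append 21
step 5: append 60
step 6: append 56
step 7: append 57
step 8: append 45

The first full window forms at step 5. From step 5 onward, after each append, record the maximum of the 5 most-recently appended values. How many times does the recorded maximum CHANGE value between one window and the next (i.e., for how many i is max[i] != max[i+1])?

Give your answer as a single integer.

Answer: 1

Derivation:
step 1: append 67 -> window=[67] (not full yet)
step 2: append 54 -> window=[67, 54] (not full yet)
step 3: append 8 -> window=[67, 54, 8] (not full yet)
step 4: append 21 -> window=[67, 54, 8, 21] (not full yet)
step 5: append 60 -> window=[67, 54, 8, 21, 60] -> max=67
step 6: append 56 -> window=[54, 8, 21, 60, 56] -> max=60
step 7: append 57 -> window=[8, 21, 60, 56, 57] -> max=60
step 8: append 45 -> window=[21, 60, 56, 57, 45] -> max=60
Recorded maximums: 67 60 60 60
Changes between consecutive maximums: 1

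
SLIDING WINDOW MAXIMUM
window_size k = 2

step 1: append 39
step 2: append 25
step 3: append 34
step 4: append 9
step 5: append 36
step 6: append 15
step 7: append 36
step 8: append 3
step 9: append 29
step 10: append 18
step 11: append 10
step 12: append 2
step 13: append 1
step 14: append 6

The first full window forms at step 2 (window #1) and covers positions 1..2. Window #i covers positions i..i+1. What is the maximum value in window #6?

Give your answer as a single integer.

Answer: 36

Derivation:
step 1: append 39 -> window=[39] (not full yet)
step 2: append 25 -> window=[39, 25] -> max=39
step 3: append 34 -> window=[25, 34] -> max=34
step 4: append 9 -> window=[34, 9] -> max=34
step 5: append 36 -> window=[9, 36] -> max=36
step 6: append 15 -> window=[36, 15] -> max=36
step 7: append 36 -> window=[15, 36] -> max=36
Window #6 max = 36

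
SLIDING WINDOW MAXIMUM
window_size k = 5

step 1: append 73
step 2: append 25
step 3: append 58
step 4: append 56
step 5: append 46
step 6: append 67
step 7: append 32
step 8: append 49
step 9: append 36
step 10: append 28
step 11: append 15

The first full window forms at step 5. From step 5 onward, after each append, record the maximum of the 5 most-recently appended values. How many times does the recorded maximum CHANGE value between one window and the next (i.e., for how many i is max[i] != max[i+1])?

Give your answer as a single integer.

step 1: append 73 -> window=[73] (not full yet)
step 2: append 25 -> window=[73, 25] (not full yet)
step 3: append 58 -> window=[73, 25, 58] (not full yet)
step 4: append 56 -> window=[73, 25, 58, 56] (not full yet)
step 5: append 46 -> window=[73, 25, 58, 56, 46] -> max=73
step 6: append 67 -> window=[25, 58, 56, 46, 67] -> max=67
step 7: append 32 -> window=[58, 56, 46, 67, 32] -> max=67
step 8: append 49 -> window=[56, 46, 67, 32, 49] -> max=67
step 9: append 36 -> window=[46, 67, 32, 49, 36] -> max=67
step 10: append 28 -> window=[67, 32, 49, 36, 28] -> max=67
step 11: append 15 -> window=[32, 49, 36, 28, 15] -> max=49
Recorded maximums: 73 67 67 67 67 67 49
Changes between consecutive maximums: 2

Answer: 2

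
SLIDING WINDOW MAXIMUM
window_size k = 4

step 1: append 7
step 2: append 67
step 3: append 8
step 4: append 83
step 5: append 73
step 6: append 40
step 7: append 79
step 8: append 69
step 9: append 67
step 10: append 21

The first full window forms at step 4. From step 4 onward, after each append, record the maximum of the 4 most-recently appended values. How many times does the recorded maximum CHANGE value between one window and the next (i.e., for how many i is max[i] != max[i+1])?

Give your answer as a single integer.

Answer: 1

Derivation:
step 1: append 7 -> window=[7] (not full yet)
step 2: append 67 -> window=[7, 67] (not full yet)
step 3: append 8 -> window=[7, 67, 8] (not full yet)
step 4: append 83 -> window=[7, 67, 8, 83] -> max=83
step 5: append 73 -> window=[67, 8, 83, 73] -> max=83
step 6: append 40 -> window=[8, 83, 73, 40] -> max=83
step 7: append 79 -> window=[83, 73, 40, 79] -> max=83
step 8: append 69 -> window=[73, 40, 79, 69] -> max=79
step 9: append 67 -> window=[40, 79, 69, 67] -> max=79
step 10: append 21 -> window=[79, 69, 67, 21] -> max=79
Recorded maximums: 83 83 83 83 79 79 79
Changes between consecutive maximums: 1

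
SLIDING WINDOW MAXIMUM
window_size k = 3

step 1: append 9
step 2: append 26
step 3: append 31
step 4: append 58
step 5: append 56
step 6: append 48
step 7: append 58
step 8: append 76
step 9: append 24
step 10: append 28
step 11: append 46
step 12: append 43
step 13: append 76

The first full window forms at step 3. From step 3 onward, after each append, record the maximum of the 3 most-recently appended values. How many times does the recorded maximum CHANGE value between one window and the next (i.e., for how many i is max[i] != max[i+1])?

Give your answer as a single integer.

Answer: 4

Derivation:
step 1: append 9 -> window=[9] (not full yet)
step 2: append 26 -> window=[9, 26] (not full yet)
step 3: append 31 -> window=[9, 26, 31] -> max=31
step 4: append 58 -> window=[26, 31, 58] -> max=58
step 5: append 56 -> window=[31, 58, 56] -> max=58
step 6: append 48 -> window=[58, 56, 48] -> max=58
step 7: append 58 -> window=[56, 48, 58] -> max=58
step 8: append 76 -> window=[48, 58, 76] -> max=76
step 9: append 24 -> window=[58, 76, 24] -> max=76
step 10: append 28 -> window=[76, 24, 28] -> max=76
step 11: append 46 -> window=[24, 28, 46] -> max=46
step 12: append 43 -> window=[28, 46, 43] -> max=46
step 13: append 76 -> window=[46, 43, 76] -> max=76
Recorded maximums: 31 58 58 58 58 76 76 76 46 46 76
Changes between consecutive maximums: 4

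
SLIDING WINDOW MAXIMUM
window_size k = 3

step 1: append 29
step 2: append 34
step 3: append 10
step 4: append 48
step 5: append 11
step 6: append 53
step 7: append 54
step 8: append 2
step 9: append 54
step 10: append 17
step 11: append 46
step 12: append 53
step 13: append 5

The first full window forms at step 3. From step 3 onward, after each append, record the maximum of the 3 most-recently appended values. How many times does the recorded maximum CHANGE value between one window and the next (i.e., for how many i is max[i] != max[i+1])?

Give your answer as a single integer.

step 1: append 29 -> window=[29] (not full yet)
step 2: append 34 -> window=[29, 34] (not full yet)
step 3: append 10 -> window=[29, 34, 10] -> max=34
step 4: append 48 -> window=[34, 10, 48] -> max=48
step 5: append 11 -> window=[10, 48, 11] -> max=48
step 6: append 53 -> window=[48, 11, 53] -> max=53
step 7: append 54 -> window=[11, 53, 54] -> max=54
step 8: append 2 -> window=[53, 54, 2] -> max=54
step 9: append 54 -> window=[54, 2, 54] -> max=54
step 10: append 17 -> window=[2, 54, 17] -> max=54
step 11: append 46 -> window=[54, 17, 46] -> max=54
step 12: append 53 -> window=[17, 46, 53] -> max=53
step 13: append 5 -> window=[46, 53, 5] -> max=53
Recorded maximums: 34 48 48 53 54 54 54 54 54 53 53
Changes between consecutive maximums: 4

Answer: 4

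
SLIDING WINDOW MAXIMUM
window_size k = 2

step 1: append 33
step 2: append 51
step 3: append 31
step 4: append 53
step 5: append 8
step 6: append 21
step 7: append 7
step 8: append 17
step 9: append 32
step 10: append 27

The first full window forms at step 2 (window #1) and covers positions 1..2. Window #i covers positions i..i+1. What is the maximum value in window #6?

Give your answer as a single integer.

step 1: append 33 -> window=[33] (not full yet)
step 2: append 51 -> window=[33, 51] -> max=51
step 3: append 31 -> window=[51, 31] -> max=51
step 4: append 53 -> window=[31, 53] -> max=53
step 5: append 8 -> window=[53, 8] -> max=53
step 6: append 21 -> window=[8, 21] -> max=21
step 7: append 7 -> window=[21, 7] -> max=21
Window #6 max = 21

Answer: 21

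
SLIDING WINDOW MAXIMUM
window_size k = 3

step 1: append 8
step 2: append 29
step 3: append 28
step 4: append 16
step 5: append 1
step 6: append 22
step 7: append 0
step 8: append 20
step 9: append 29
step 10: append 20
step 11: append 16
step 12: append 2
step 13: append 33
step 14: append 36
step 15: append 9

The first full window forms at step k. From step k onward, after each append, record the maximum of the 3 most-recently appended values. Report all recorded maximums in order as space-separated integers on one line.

Answer: 29 29 28 22 22 22 29 29 29 20 33 36 36

Derivation:
step 1: append 8 -> window=[8] (not full yet)
step 2: append 29 -> window=[8, 29] (not full yet)
step 3: append 28 -> window=[8, 29, 28] -> max=29
step 4: append 16 -> window=[29, 28, 16] -> max=29
step 5: append 1 -> window=[28, 16, 1] -> max=28
step 6: append 22 -> window=[16, 1, 22] -> max=22
step 7: append 0 -> window=[1, 22, 0] -> max=22
step 8: append 20 -> window=[22, 0, 20] -> max=22
step 9: append 29 -> window=[0, 20, 29] -> max=29
step 10: append 20 -> window=[20, 29, 20] -> max=29
step 11: append 16 -> window=[29, 20, 16] -> max=29
step 12: append 2 -> window=[20, 16, 2] -> max=20
step 13: append 33 -> window=[16, 2, 33] -> max=33
step 14: append 36 -> window=[2, 33, 36] -> max=36
step 15: append 9 -> window=[33, 36, 9] -> max=36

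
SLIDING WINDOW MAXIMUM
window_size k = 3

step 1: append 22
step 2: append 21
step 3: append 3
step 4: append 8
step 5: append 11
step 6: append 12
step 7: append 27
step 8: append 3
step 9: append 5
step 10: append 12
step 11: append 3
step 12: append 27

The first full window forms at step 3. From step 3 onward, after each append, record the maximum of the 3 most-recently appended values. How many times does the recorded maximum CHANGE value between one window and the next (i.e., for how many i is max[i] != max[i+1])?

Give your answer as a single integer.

Answer: 6

Derivation:
step 1: append 22 -> window=[22] (not full yet)
step 2: append 21 -> window=[22, 21] (not full yet)
step 3: append 3 -> window=[22, 21, 3] -> max=22
step 4: append 8 -> window=[21, 3, 8] -> max=21
step 5: append 11 -> window=[3, 8, 11] -> max=11
step 6: append 12 -> window=[8, 11, 12] -> max=12
step 7: append 27 -> window=[11, 12, 27] -> max=27
step 8: append 3 -> window=[12, 27, 3] -> max=27
step 9: append 5 -> window=[27, 3, 5] -> max=27
step 10: append 12 -> window=[3, 5, 12] -> max=12
step 11: append 3 -> window=[5, 12, 3] -> max=12
step 12: append 27 -> window=[12, 3, 27] -> max=27
Recorded maximums: 22 21 11 12 27 27 27 12 12 27
Changes between consecutive maximums: 6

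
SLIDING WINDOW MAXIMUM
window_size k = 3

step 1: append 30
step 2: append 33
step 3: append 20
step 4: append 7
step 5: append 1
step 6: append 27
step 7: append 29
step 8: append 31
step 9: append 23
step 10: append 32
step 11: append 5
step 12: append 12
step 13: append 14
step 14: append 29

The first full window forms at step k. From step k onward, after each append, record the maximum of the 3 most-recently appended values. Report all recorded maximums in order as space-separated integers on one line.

step 1: append 30 -> window=[30] (not full yet)
step 2: append 33 -> window=[30, 33] (not full yet)
step 3: append 20 -> window=[30, 33, 20] -> max=33
step 4: append 7 -> window=[33, 20, 7] -> max=33
step 5: append 1 -> window=[20, 7, 1] -> max=20
step 6: append 27 -> window=[7, 1, 27] -> max=27
step 7: append 29 -> window=[1, 27, 29] -> max=29
step 8: append 31 -> window=[27, 29, 31] -> max=31
step 9: append 23 -> window=[29, 31, 23] -> max=31
step 10: append 32 -> window=[31, 23, 32] -> max=32
step 11: append 5 -> window=[23, 32, 5] -> max=32
step 12: append 12 -> window=[32, 5, 12] -> max=32
step 13: append 14 -> window=[5, 12, 14] -> max=14
step 14: append 29 -> window=[12, 14, 29] -> max=29

Answer: 33 33 20 27 29 31 31 32 32 32 14 29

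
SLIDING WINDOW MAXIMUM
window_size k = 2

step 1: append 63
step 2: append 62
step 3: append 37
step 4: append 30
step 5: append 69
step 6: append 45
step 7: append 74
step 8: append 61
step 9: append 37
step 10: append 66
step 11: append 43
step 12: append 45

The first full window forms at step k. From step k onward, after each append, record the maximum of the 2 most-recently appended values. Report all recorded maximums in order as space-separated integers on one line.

Answer: 63 62 37 69 69 74 74 61 66 66 45

Derivation:
step 1: append 63 -> window=[63] (not full yet)
step 2: append 62 -> window=[63, 62] -> max=63
step 3: append 37 -> window=[62, 37] -> max=62
step 4: append 30 -> window=[37, 30] -> max=37
step 5: append 69 -> window=[30, 69] -> max=69
step 6: append 45 -> window=[69, 45] -> max=69
step 7: append 74 -> window=[45, 74] -> max=74
step 8: append 61 -> window=[74, 61] -> max=74
step 9: append 37 -> window=[61, 37] -> max=61
step 10: append 66 -> window=[37, 66] -> max=66
step 11: append 43 -> window=[66, 43] -> max=66
step 12: append 45 -> window=[43, 45] -> max=45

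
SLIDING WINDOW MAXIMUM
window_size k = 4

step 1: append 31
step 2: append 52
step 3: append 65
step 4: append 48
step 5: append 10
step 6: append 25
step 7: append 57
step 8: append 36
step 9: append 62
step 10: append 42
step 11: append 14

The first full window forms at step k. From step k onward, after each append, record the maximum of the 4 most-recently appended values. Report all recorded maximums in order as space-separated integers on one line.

step 1: append 31 -> window=[31] (not full yet)
step 2: append 52 -> window=[31, 52] (not full yet)
step 3: append 65 -> window=[31, 52, 65] (not full yet)
step 4: append 48 -> window=[31, 52, 65, 48] -> max=65
step 5: append 10 -> window=[52, 65, 48, 10] -> max=65
step 6: append 25 -> window=[65, 48, 10, 25] -> max=65
step 7: append 57 -> window=[48, 10, 25, 57] -> max=57
step 8: append 36 -> window=[10, 25, 57, 36] -> max=57
step 9: append 62 -> window=[25, 57, 36, 62] -> max=62
step 10: append 42 -> window=[57, 36, 62, 42] -> max=62
step 11: append 14 -> window=[36, 62, 42, 14] -> max=62

Answer: 65 65 65 57 57 62 62 62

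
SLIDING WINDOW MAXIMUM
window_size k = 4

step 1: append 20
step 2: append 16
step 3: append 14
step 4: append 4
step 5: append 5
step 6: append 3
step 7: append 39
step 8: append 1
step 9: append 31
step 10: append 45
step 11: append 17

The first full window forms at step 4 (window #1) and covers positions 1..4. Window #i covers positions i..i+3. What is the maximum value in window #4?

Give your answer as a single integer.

step 1: append 20 -> window=[20] (not full yet)
step 2: append 16 -> window=[20, 16] (not full yet)
step 3: append 14 -> window=[20, 16, 14] (not full yet)
step 4: append 4 -> window=[20, 16, 14, 4] -> max=20
step 5: append 5 -> window=[16, 14, 4, 5] -> max=16
step 6: append 3 -> window=[14, 4, 5, 3] -> max=14
step 7: append 39 -> window=[4, 5, 3, 39] -> max=39
Window #4 max = 39

Answer: 39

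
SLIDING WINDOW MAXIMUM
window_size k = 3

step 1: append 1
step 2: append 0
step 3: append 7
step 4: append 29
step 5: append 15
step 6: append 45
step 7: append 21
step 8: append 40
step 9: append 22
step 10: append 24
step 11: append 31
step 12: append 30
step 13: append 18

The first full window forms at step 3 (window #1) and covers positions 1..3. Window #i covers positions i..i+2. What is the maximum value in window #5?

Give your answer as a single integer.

Answer: 45

Derivation:
step 1: append 1 -> window=[1] (not full yet)
step 2: append 0 -> window=[1, 0] (not full yet)
step 3: append 7 -> window=[1, 0, 7] -> max=7
step 4: append 29 -> window=[0, 7, 29] -> max=29
step 5: append 15 -> window=[7, 29, 15] -> max=29
step 6: append 45 -> window=[29, 15, 45] -> max=45
step 7: append 21 -> window=[15, 45, 21] -> max=45
Window #5 max = 45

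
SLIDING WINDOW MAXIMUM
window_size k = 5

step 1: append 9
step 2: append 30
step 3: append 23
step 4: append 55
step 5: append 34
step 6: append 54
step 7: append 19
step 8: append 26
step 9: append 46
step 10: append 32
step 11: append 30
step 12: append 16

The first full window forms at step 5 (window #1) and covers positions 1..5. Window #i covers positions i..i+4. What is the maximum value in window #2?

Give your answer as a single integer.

step 1: append 9 -> window=[9] (not full yet)
step 2: append 30 -> window=[9, 30] (not full yet)
step 3: append 23 -> window=[9, 30, 23] (not full yet)
step 4: append 55 -> window=[9, 30, 23, 55] (not full yet)
step 5: append 34 -> window=[9, 30, 23, 55, 34] -> max=55
step 6: append 54 -> window=[30, 23, 55, 34, 54] -> max=55
Window #2 max = 55

Answer: 55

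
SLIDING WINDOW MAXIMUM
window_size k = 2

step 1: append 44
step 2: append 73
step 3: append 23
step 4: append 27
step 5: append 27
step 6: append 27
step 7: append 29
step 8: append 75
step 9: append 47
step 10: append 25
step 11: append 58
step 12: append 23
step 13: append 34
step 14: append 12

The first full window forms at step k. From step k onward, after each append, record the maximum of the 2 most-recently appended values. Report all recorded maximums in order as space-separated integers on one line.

step 1: append 44 -> window=[44] (not full yet)
step 2: append 73 -> window=[44, 73] -> max=73
step 3: append 23 -> window=[73, 23] -> max=73
step 4: append 27 -> window=[23, 27] -> max=27
step 5: append 27 -> window=[27, 27] -> max=27
step 6: append 27 -> window=[27, 27] -> max=27
step 7: append 29 -> window=[27, 29] -> max=29
step 8: append 75 -> window=[29, 75] -> max=75
step 9: append 47 -> window=[75, 47] -> max=75
step 10: append 25 -> window=[47, 25] -> max=47
step 11: append 58 -> window=[25, 58] -> max=58
step 12: append 23 -> window=[58, 23] -> max=58
step 13: append 34 -> window=[23, 34] -> max=34
step 14: append 12 -> window=[34, 12] -> max=34

Answer: 73 73 27 27 27 29 75 75 47 58 58 34 34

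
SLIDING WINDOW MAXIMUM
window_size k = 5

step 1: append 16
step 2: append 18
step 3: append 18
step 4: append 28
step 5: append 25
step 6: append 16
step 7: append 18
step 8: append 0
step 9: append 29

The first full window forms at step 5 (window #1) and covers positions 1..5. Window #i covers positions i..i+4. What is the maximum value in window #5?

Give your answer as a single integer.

step 1: append 16 -> window=[16] (not full yet)
step 2: append 18 -> window=[16, 18] (not full yet)
step 3: append 18 -> window=[16, 18, 18] (not full yet)
step 4: append 28 -> window=[16, 18, 18, 28] (not full yet)
step 5: append 25 -> window=[16, 18, 18, 28, 25] -> max=28
step 6: append 16 -> window=[18, 18, 28, 25, 16] -> max=28
step 7: append 18 -> window=[18, 28, 25, 16, 18] -> max=28
step 8: append 0 -> window=[28, 25, 16, 18, 0] -> max=28
step 9: append 29 -> window=[25, 16, 18, 0, 29] -> max=29
Window #5 max = 29

Answer: 29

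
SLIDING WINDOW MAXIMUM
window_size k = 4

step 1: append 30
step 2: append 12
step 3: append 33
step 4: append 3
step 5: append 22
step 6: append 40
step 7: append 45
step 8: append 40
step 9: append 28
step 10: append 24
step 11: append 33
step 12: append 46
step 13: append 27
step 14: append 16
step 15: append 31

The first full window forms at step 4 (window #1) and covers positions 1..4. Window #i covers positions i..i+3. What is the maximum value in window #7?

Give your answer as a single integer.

step 1: append 30 -> window=[30] (not full yet)
step 2: append 12 -> window=[30, 12] (not full yet)
step 3: append 33 -> window=[30, 12, 33] (not full yet)
step 4: append 3 -> window=[30, 12, 33, 3] -> max=33
step 5: append 22 -> window=[12, 33, 3, 22] -> max=33
step 6: append 40 -> window=[33, 3, 22, 40] -> max=40
step 7: append 45 -> window=[3, 22, 40, 45] -> max=45
step 8: append 40 -> window=[22, 40, 45, 40] -> max=45
step 9: append 28 -> window=[40, 45, 40, 28] -> max=45
step 10: append 24 -> window=[45, 40, 28, 24] -> max=45
Window #7 max = 45

Answer: 45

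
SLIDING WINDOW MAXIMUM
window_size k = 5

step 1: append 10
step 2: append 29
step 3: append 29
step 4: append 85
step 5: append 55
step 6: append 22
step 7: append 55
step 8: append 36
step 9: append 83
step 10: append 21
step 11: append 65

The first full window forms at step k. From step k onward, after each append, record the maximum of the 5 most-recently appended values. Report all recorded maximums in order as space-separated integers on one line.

Answer: 85 85 85 85 83 83 83

Derivation:
step 1: append 10 -> window=[10] (not full yet)
step 2: append 29 -> window=[10, 29] (not full yet)
step 3: append 29 -> window=[10, 29, 29] (not full yet)
step 4: append 85 -> window=[10, 29, 29, 85] (not full yet)
step 5: append 55 -> window=[10, 29, 29, 85, 55] -> max=85
step 6: append 22 -> window=[29, 29, 85, 55, 22] -> max=85
step 7: append 55 -> window=[29, 85, 55, 22, 55] -> max=85
step 8: append 36 -> window=[85, 55, 22, 55, 36] -> max=85
step 9: append 83 -> window=[55, 22, 55, 36, 83] -> max=83
step 10: append 21 -> window=[22, 55, 36, 83, 21] -> max=83
step 11: append 65 -> window=[55, 36, 83, 21, 65] -> max=83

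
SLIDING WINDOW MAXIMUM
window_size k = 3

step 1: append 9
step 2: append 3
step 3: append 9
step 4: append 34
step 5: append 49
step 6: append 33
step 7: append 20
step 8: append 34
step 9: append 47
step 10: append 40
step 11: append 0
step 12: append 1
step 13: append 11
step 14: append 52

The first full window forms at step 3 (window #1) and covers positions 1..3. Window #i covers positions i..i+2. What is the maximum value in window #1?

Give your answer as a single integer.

step 1: append 9 -> window=[9] (not full yet)
step 2: append 3 -> window=[9, 3] (not full yet)
step 3: append 9 -> window=[9, 3, 9] -> max=9
Window #1 max = 9

Answer: 9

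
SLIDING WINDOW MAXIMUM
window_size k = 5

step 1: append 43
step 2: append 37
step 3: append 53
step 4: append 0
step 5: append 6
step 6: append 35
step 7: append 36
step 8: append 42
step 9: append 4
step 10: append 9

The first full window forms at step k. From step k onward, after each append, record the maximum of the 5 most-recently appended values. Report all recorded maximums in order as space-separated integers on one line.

Answer: 53 53 53 42 42 42

Derivation:
step 1: append 43 -> window=[43] (not full yet)
step 2: append 37 -> window=[43, 37] (not full yet)
step 3: append 53 -> window=[43, 37, 53] (not full yet)
step 4: append 0 -> window=[43, 37, 53, 0] (not full yet)
step 5: append 6 -> window=[43, 37, 53, 0, 6] -> max=53
step 6: append 35 -> window=[37, 53, 0, 6, 35] -> max=53
step 7: append 36 -> window=[53, 0, 6, 35, 36] -> max=53
step 8: append 42 -> window=[0, 6, 35, 36, 42] -> max=42
step 9: append 4 -> window=[6, 35, 36, 42, 4] -> max=42
step 10: append 9 -> window=[35, 36, 42, 4, 9] -> max=42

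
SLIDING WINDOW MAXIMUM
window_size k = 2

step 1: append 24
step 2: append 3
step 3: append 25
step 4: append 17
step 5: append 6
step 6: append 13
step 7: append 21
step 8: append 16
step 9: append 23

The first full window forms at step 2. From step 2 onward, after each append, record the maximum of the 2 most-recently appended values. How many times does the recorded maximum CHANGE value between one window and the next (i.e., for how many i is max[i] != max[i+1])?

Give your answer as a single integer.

Answer: 5

Derivation:
step 1: append 24 -> window=[24] (not full yet)
step 2: append 3 -> window=[24, 3] -> max=24
step 3: append 25 -> window=[3, 25] -> max=25
step 4: append 17 -> window=[25, 17] -> max=25
step 5: append 6 -> window=[17, 6] -> max=17
step 6: append 13 -> window=[6, 13] -> max=13
step 7: append 21 -> window=[13, 21] -> max=21
step 8: append 16 -> window=[21, 16] -> max=21
step 9: append 23 -> window=[16, 23] -> max=23
Recorded maximums: 24 25 25 17 13 21 21 23
Changes between consecutive maximums: 5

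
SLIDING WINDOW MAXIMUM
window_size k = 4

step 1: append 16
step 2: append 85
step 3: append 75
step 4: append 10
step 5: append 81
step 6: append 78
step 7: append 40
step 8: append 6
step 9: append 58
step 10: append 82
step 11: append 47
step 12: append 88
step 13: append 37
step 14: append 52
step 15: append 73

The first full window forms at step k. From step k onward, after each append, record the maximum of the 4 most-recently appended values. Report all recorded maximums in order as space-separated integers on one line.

step 1: append 16 -> window=[16] (not full yet)
step 2: append 85 -> window=[16, 85] (not full yet)
step 3: append 75 -> window=[16, 85, 75] (not full yet)
step 4: append 10 -> window=[16, 85, 75, 10] -> max=85
step 5: append 81 -> window=[85, 75, 10, 81] -> max=85
step 6: append 78 -> window=[75, 10, 81, 78] -> max=81
step 7: append 40 -> window=[10, 81, 78, 40] -> max=81
step 8: append 6 -> window=[81, 78, 40, 6] -> max=81
step 9: append 58 -> window=[78, 40, 6, 58] -> max=78
step 10: append 82 -> window=[40, 6, 58, 82] -> max=82
step 11: append 47 -> window=[6, 58, 82, 47] -> max=82
step 12: append 88 -> window=[58, 82, 47, 88] -> max=88
step 13: append 37 -> window=[82, 47, 88, 37] -> max=88
step 14: append 52 -> window=[47, 88, 37, 52] -> max=88
step 15: append 73 -> window=[88, 37, 52, 73] -> max=88

Answer: 85 85 81 81 81 78 82 82 88 88 88 88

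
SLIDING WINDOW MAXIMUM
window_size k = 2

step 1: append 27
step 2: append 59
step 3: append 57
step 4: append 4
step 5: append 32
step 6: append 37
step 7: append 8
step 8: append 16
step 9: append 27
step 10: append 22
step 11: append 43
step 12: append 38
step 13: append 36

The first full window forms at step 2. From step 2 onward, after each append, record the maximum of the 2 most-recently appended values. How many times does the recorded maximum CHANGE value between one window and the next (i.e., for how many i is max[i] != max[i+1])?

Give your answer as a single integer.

Answer: 7

Derivation:
step 1: append 27 -> window=[27] (not full yet)
step 2: append 59 -> window=[27, 59] -> max=59
step 3: append 57 -> window=[59, 57] -> max=59
step 4: append 4 -> window=[57, 4] -> max=57
step 5: append 32 -> window=[4, 32] -> max=32
step 6: append 37 -> window=[32, 37] -> max=37
step 7: append 8 -> window=[37, 8] -> max=37
step 8: append 16 -> window=[8, 16] -> max=16
step 9: append 27 -> window=[16, 27] -> max=27
step 10: append 22 -> window=[27, 22] -> max=27
step 11: append 43 -> window=[22, 43] -> max=43
step 12: append 38 -> window=[43, 38] -> max=43
step 13: append 36 -> window=[38, 36] -> max=38
Recorded maximums: 59 59 57 32 37 37 16 27 27 43 43 38
Changes between consecutive maximums: 7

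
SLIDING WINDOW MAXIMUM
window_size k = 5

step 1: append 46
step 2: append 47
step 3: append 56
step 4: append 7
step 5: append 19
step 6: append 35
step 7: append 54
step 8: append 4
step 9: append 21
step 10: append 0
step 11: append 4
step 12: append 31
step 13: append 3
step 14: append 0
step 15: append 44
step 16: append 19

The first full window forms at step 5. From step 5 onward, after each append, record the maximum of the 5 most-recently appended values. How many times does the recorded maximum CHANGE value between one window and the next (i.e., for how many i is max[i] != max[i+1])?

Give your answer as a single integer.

step 1: append 46 -> window=[46] (not full yet)
step 2: append 47 -> window=[46, 47] (not full yet)
step 3: append 56 -> window=[46, 47, 56] (not full yet)
step 4: append 7 -> window=[46, 47, 56, 7] (not full yet)
step 5: append 19 -> window=[46, 47, 56, 7, 19] -> max=56
step 6: append 35 -> window=[47, 56, 7, 19, 35] -> max=56
step 7: append 54 -> window=[56, 7, 19, 35, 54] -> max=56
step 8: append 4 -> window=[7, 19, 35, 54, 4] -> max=54
step 9: append 21 -> window=[19, 35, 54, 4, 21] -> max=54
step 10: append 0 -> window=[35, 54, 4, 21, 0] -> max=54
step 11: append 4 -> window=[54, 4, 21, 0, 4] -> max=54
step 12: append 31 -> window=[4, 21, 0, 4, 31] -> max=31
step 13: append 3 -> window=[21, 0, 4, 31, 3] -> max=31
step 14: append 0 -> window=[0, 4, 31, 3, 0] -> max=31
step 15: append 44 -> window=[4, 31, 3, 0, 44] -> max=44
step 16: append 19 -> window=[31, 3, 0, 44, 19] -> max=44
Recorded maximums: 56 56 56 54 54 54 54 31 31 31 44 44
Changes between consecutive maximums: 3

Answer: 3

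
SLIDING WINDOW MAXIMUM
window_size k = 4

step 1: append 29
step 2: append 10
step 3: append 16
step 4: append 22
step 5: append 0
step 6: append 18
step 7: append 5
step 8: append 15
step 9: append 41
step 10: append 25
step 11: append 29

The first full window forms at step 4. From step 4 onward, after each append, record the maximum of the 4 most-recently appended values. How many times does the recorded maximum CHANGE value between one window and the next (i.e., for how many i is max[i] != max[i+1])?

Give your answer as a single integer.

Answer: 3

Derivation:
step 1: append 29 -> window=[29] (not full yet)
step 2: append 10 -> window=[29, 10] (not full yet)
step 3: append 16 -> window=[29, 10, 16] (not full yet)
step 4: append 22 -> window=[29, 10, 16, 22] -> max=29
step 5: append 0 -> window=[10, 16, 22, 0] -> max=22
step 6: append 18 -> window=[16, 22, 0, 18] -> max=22
step 7: append 5 -> window=[22, 0, 18, 5] -> max=22
step 8: append 15 -> window=[0, 18, 5, 15] -> max=18
step 9: append 41 -> window=[18, 5, 15, 41] -> max=41
step 10: append 25 -> window=[5, 15, 41, 25] -> max=41
step 11: append 29 -> window=[15, 41, 25, 29] -> max=41
Recorded maximums: 29 22 22 22 18 41 41 41
Changes between consecutive maximums: 3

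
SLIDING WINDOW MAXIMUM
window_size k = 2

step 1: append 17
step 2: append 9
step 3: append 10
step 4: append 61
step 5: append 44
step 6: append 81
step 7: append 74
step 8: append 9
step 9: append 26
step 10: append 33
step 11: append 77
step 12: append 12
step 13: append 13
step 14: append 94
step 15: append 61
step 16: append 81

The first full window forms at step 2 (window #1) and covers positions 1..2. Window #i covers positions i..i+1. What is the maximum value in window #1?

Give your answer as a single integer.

step 1: append 17 -> window=[17] (not full yet)
step 2: append 9 -> window=[17, 9] -> max=17
Window #1 max = 17

Answer: 17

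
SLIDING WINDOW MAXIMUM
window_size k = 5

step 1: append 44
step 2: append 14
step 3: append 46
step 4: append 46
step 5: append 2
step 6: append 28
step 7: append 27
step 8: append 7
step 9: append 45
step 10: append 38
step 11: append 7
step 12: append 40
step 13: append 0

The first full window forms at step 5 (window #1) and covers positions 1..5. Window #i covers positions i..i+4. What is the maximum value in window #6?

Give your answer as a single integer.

step 1: append 44 -> window=[44] (not full yet)
step 2: append 14 -> window=[44, 14] (not full yet)
step 3: append 46 -> window=[44, 14, 46] (not full yet)
step 4: append 46 -> window=[44, 14, 46, 46] (not full yet)
step 5: append 2 -> window=[44, 14, 46, 46, 2] -> max=46
step 6: append 28 -> window=[14, 46, 46, 2, 28] -> max=46
step 7: append 27 -> window=[46, 46, 2, 28, 27] -> max=46
step 8: append 7 -> window=[46, 2, 28, 27, 7] -> max=46
step 9: append 45 -> window=[2, 28, 27, 7, 45] -> max=45
step 10: append 38 -> window=[28, 27, 7, 45, 38] -> max=45
Window #6 max = 45

Answer: 45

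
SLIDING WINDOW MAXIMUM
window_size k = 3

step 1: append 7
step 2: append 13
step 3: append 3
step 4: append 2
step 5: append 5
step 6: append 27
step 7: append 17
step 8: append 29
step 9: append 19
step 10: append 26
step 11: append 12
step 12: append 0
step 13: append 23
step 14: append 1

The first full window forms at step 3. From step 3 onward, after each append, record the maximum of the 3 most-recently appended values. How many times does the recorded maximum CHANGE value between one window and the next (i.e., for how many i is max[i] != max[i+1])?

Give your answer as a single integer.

step 1: append 7 -> window=[7] (not full yet)
step 2: append 13 -> window=[7, 13] (not full yet)
step 3: append 3 -> window=[7, 13, 3] -> max=13
step 4: append 2 -> window=[13, 3, 2] -> max=13
step 5: append 5 -> window=[3, 2, 5] -> max=5
step 6: append 27 -> window=[2, 5, 27] -> max=27
step 7: append 17 -> window=[5, 27, 17] -> max=27
step 8: append 29 -> window=[27, 17, 29] -> max=29
step 9: append 19 -> window=[17, 29, 19] -> max=29
step 10: append 26 -> window=[29, 19, 26] -> max=29
step 11: append 12 -> window=[19, 26, 12] -> max=26
step 12: append 0 -> window=[26, 12, 0] -> max=26
step 13: append 23 -> window=[12, 0, 23] -> max=23
step 14: append 1 -> window=[0, 23, 1] -> max=23
Recorded maximums: 13 13 5 27 27 29 29 29 26 26 23 23
Changes between consecutive maximums: 5

Answer: 5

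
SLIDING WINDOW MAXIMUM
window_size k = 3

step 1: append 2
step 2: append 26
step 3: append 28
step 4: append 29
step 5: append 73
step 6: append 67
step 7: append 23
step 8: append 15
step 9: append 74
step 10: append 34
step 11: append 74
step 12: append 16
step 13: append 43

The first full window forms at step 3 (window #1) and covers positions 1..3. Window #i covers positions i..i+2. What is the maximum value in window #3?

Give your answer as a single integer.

step 1: append 2 -> window=[2] (not full yet)
step 2: append 26 -> window=[2, 26] (not full yet)
step 3: append 28 -> window=[2, 26, 28] -> max=28
step 4: append 29 -> window=[26, 28, 29] -> max=29
step 5: append 73 -> window=[28, 29, 73] -> max=73
Window #3 max = 73

Answer: 73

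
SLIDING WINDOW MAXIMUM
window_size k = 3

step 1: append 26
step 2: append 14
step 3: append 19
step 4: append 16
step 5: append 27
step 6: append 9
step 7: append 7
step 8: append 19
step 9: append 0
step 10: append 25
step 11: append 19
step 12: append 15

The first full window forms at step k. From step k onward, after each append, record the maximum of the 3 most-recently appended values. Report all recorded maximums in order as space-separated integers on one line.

step 1: append 26 -> window=[26] (not full yet)
step 2: append 14 -> window=[26, 14] (not full yet)
step 3: append 19 -> window=[26, 14, 19] -> max=26
step 4: append 16 -> window=[14, 19, 16] -> max=19
step 5: append 27 -> window=[19, 16, 27] -> max=27
step 6: append 9 -> window=[16, 27, 9] -> max=27
step 7: append 7 -> window=[27, 9, 7] -> max=27
step 8: append 19 -> window=[9, 7, 19] -> max=19
step 9: append 0 -> window=[7, 19, 0] -> max=19
step 10: append 25 -> window=[19, 0, 25] -> max=25
step 11: append 19 -> window=[0, 25, 19] -> max=25
step 12: append 15 -> window=[25, 19, 15] -> max=25

Answer: 26 19 27 27 27 19 19 25 25 25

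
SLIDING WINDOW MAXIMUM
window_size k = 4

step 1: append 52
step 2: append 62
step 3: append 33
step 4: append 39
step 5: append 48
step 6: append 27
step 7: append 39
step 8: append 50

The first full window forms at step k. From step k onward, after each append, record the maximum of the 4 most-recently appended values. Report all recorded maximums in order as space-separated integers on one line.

step 1: append 52 -> window=[52] (not full yet)
step 2: append 62 -> window=[52, 62] (not full yet)
step 3: append 33 -> window=[52, 62, 33] (not full yet)
step 4: append 39 -> window=[52, 62, 33, 39] -> max=62
step 5: append 48 -> window=[62, 33, 39, 48] -> max=62
step 6: append 27 -> window=[33, 39, 48, 27] -> max=48
step 7: append 39 -> window=[39, 48, 27, 39] -> max=48
step 8: append 50 -> window=[48, 27, 39, 50] -> max=50

Answer: 62 62 48 48 50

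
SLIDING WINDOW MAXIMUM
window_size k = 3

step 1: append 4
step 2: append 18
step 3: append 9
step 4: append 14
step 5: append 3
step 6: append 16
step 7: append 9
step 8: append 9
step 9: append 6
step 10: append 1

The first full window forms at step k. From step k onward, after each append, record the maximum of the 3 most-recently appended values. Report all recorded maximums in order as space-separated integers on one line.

step 1: append 4 -> window=[4] (not full yet)
step 2: append 18 -> window=[4, 18] (not full yet)
step 3: append 9 -> window=[4, 18, 9] -> max=18
step 4: append 14 -> window=[18, 9, 14] -> max=18
step 5: append 3 -> window=[9, 14, 3] -> max=14
step 6: append 16 -> window=[14, 3, 16] -> max=16
step 7: append 9 -> window=[3, 16, 9] -> max=16
step 8: append 9 -> window=[16, 9, 9] -> max=16
step 9: append 6 -> window=[9, 9, 6] -> max=9
step 10: append 1 -> window=[9, 6, 1] -> max=9

Answer: 18 18 14 16 16 16 9 9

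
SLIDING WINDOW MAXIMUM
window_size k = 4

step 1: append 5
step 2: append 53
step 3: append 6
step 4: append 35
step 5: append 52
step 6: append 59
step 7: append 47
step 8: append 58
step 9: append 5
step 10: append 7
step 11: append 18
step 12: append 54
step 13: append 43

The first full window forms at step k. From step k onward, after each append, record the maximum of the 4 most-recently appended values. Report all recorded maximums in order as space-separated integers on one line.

step 1: append 5 -> window=[5] (not full yet)
step 2: append 53 -> window=[5, 53] (not full yet)
step 3: append 6 -> window=[5, 53, 6] (not full yet)
step 4: append 35 -> window=[5, 53, 6, 35] -> max=53
step 5: append 52 -> window=[53, 6, 35, 52] -> max=53
step 6: append 59 -> window=[6, 35, 52, 59] -> max=59
step 7: append 47 -> window=[35, 52, 59, 47] -> max=59
step 8: append 58 -> window=[52, 59, 47, 58] -> max=59
step 9: append 5 -> window=[59, 47, 58, 5] -> max=59
step 10: append 7 -> window=[47, 58, 5, 7] -> max=58
step 11: append 18 -> window=[58, 5, 7, 18] -> max=58
step 12: append 54 -> window=[5, 7, 18, 54] -> max=54
step 13: append 43 -> window=[7, 18, 54, 43] -> max=54

Answer: 53 53 59 59 59 59 58 58 54 54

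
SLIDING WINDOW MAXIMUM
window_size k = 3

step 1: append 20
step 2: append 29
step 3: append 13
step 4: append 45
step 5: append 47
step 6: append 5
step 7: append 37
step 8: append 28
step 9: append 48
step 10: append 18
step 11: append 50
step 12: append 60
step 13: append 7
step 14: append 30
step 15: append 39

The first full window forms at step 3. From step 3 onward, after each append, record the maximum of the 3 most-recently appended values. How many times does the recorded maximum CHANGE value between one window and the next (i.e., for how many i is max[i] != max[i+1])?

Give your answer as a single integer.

Answer: 7

Derivation:
step 1: append 20 -> window=[20] (not full yet)
step 2: append 29 -> window=[20, 29] (not full yet)
step 3: append 13 -> window=[20, 29, 13] -> max=29
step 4: append 45 -> window=[29, 13, 45] -> max=45
step 5: append 47 -> window=[13, 45, 47] -> max=47
step 6: append 5 -> window=[45, 47, 5] -> max=47
step 7: append 37 -> window=[47, 5, 37] -> max=47
step 8: append 28 -> window=[5, 37, 28] -> max=37
step 9: append 48 -> window=[37, 28, 48] -> max=48
step 10: append 18 -> window=[28, 48, 18] -> max=48
step 11: append 50 -> window=[48, 18, 50] -> max=50
step 12: append 60 -> window=[18, 50, 60] -> max=60
step 13: append 7 -> window=[50, 60, 7] -> max=60
step 14: append 30 -> window=[60, 7, 30] -> max=60
step 15: append 39 -> window=[7, 30, 39] -> max=39
Recorded maximums: 29 45 47 47 47 37 48 48 50 60 60 60 39
Changes between consecutive maximums: 7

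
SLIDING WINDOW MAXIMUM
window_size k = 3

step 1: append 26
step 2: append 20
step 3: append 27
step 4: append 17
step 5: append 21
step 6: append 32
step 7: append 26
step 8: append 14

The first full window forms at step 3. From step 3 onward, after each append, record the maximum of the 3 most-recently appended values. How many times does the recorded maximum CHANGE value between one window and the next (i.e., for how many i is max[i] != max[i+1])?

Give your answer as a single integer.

step 1: append 26 -> window=[26] (not full yet)
step 2: append 20 -> window=[26, 20] (not full yet)
step 3: append 27 -> window=[26, 20, 27] -> max=27
step 4: append 17 -> window=[20, 27, 17] -> max=27
step 5: append 21 -> window=[27, 17, 21] -> max=27
step 6: append 32 -> window=[17, 21, 32] -> max=32
step 7: append 26 -> window=[21, 32, 26] -> max=32
step 8: append 14 -> window=[32, 26, 14] -> max=32
Recorded maximums: 27 27 27 32 32 32
Changes between consecutive maximums: 1

Answer: 1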